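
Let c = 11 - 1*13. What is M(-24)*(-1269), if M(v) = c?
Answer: 2538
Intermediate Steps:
c = -2 (c = 11 - 13 = -2)
M(v) = -2
M(-24)*(-1269) = -2*(-1269) = 2538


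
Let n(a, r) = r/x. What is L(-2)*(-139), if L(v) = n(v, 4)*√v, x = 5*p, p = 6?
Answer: -278*I*√2/15 ≈ -26.21*I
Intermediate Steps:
x = 30 (x = 5*6 = 30)
n(a, r) = r/30
L(v) = 2*√v/15 (L(v) = ((1/30)*4)*√v = 2*√v/15)
L(-2)*(-139) = (2*√(-2)/15)*(-139) = (2*(I*√2)/15)*(-139) = (2*I*√2/15)*(-139) = -278*I*√2/15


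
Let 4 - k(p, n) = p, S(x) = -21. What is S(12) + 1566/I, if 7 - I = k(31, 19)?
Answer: 426/17 ≈ 25.059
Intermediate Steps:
k(p, n) = 4 - p
I = 34 (I = 7 - (4 - 1*31) = 7 - (4 - 31) = 7 - 1*(-27) = 7 + 27 = 34)
S(12) + 1566/I = -21 + 1566/34 = -21 + (1/34)*1566 = -21 + 783/17 = 426/17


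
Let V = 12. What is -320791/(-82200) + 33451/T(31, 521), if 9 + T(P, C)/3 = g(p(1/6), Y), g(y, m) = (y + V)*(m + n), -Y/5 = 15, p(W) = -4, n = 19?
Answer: -256651971/12521800 ≈ -20.496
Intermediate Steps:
Y = -75 (Y = -5*15 = -75)
g(y, m) = (12 + y)*(19 + m) (g(y, m) = (y + 12)*(m + 19) = (12 + y)*(19 + m))
T(P, C) = -1371 (T(P, C) = -27 + 3*(228 + 12*(-75) + 19*(-4) - 75*(-4)) = -27 + 3*(228 - 900 - 76 + 300) = -27 + 3*(-448) = -27 - 1344 = -1371)
-320791/(-82200) + 33451/T(31, 521) = -320791/(-82200) + 33451/(-1371) = -320791*(-1/82200) + 33451*(-1/1371) = 320791/82200 - 33451/1371 = -256651971/12521800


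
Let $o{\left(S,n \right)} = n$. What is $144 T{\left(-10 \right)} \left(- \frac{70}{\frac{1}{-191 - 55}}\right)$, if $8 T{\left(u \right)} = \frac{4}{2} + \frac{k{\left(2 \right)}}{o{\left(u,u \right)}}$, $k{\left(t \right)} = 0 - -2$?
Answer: $557928$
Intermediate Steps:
$k{\left(t \right)} = 2$ ($k{\left(t \right)} = 0 + 2 = 2$)
$T{\left(u \right)} = \frac{1}{4} + \frac{1}{4 u}$ ($T{\left(u \right)} = \frac{\frac{4}{2} + \frac{2}{u}}{8} = \frac{4 \cdot \frac{1}{2} + \frac{2}{u}}{8} = \frac{2 + \frac{2}{u}}{8} = \frac{1}{4} + \frac{1}{4 u}$)
$144 T{\left(-10 \right)} \left(- \frac{70}{\frac{1}{-191 - 55}}\right) = 144 \frac{1 - 10}{4 \left(-10\right)} \left(- \frac{70}{\frac{1}{-191 - 55}}\right) = 144 \cdot \frac{1}{4} \left(- \frac{1}{10}\right) \left(-9\right) \left(- \frac{70}{\frac{1}{-246}}\right) = 144 \cdot \frac{9}{40} \left(- \frac{70}{- \frac{1}{246}}\right) = \frac{162 \left(\left(-70\right) \left(-246\right)\right)}{5} = \frac{162}{5} \cdot 17220 = 557928$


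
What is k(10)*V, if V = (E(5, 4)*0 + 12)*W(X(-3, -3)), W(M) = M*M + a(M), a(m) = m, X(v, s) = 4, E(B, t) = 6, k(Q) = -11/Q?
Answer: -264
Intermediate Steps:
W(M) = M + M² (W(M) = M*M + M = M² + M = M + M²)
V = 240 (V = (6*0 + 12)*(4*(1 + 4)) = (0 + 12)*(4*5) = 12*20 = 240)
k(10)*V = -11/10*240 = -264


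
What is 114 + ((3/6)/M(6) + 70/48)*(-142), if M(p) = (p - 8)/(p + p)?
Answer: 3995/12 ≈ 332.92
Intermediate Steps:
M(p) = (-8 + p)/(2*p) (M(p) = (-8 + p)/((2*p)) = (-8 + p)*(1/(2*p)) = (-8 + p)/(2*p))
114 + ((3/6)/M(6) + 70/48)*(-142) = 114 + ((3/6)/(((1/2)*(-8 + 6)/6)) + 70/48)*(-142) = 114 + ((3*(1/6))/(((1/2)*(1/6)*(-2))) + 70*(1/48))*(-142) = 114 + (1/(2*(-1/6)) + 35/24)*(-142) = 114 + ((1/2)*(-6) + 35/24)*(-142) = 114 + (-3 + 35/24)*(-142) = 114 - 37/24*(-142) = 114 + 2627/12 = 3995/12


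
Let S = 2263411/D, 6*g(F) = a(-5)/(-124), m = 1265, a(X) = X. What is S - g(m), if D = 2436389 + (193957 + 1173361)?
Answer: 1664959249/2829958008 ≈ 0.58833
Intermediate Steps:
D = 3803707 (D = 2436389 + 1367318 = 3803707)
g(F) = 5/744 (g(F) = (-5/(-124))/6 = (-5*(-1/124))/6 = (⅙)*(5/124) = 5/744)
S = 2263411/3803707 ≈ 0.59505
S - g(m) = 2263411/3803707 - 1*5/744 = 2263411/3803707 - 5/744 = 1664959249/2829958008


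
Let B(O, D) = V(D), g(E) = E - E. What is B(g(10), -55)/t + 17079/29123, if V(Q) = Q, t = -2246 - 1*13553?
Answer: 271432886/460114277 ≈ 0.58992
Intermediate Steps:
g(E) = 0
t = -15799 (t = -2246 - 13553 = -15799)
B(O, D) = D
B(g(10), -55)/t + 17079/29123 = -55/(-15799) + 17079/29123 = -55*(-1/15799) + 17079*(1/29123) = 55/15799 + 17079/29123 = 271432886/460114277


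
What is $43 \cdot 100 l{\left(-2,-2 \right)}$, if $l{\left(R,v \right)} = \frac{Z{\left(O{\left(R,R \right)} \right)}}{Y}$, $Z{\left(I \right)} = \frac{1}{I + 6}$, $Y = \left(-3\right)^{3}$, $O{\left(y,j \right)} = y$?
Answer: $- \frac{1075}{27} \approx -39.815$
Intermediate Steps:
$Y = -27$
$Z{\left(I \right)} = \frac{1}{6 + I}$
$l{\left(R,v \right)} = - \frac{1}{27 \left(6 + R\right)}$ ($l{\left(R,v \right)} = \frac{1}{\left(6 + R\right) \left(-27\right)} = \frac{1}{6 + R} \left(- \frac{1}{27}\right) = - \frac{1}{27 \left(6 + R\right)}$)
$43 \cdot 100 l{\left(-2,-2 \right)} = 43 \cdot 100 \left(- \frac{1}{162 + 27 \left(-2\right)}\right) = 4300 \left(- \frac{1}{162 - 54}\right) = 4300 \left(- \frac{1}{108}\right) = - \frac{1075}{27}$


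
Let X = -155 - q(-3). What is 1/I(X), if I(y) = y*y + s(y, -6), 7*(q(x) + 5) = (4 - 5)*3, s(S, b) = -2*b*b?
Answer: 49/1092681 ≈ 4.4844e-5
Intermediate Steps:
s(S, b) = -2*b²
q(x) = -38/7 (q(x) = -5 + ((4 - 5)*3)/7 = -5 + (-1*3)/7 = -5 + (⅐)*(-3) = -5 - 3/7 = -38/7)
X = -1047/7 (X = -155 - 1*(-38/7) = -155 + 38/7 = -1047/7 ≈ -149.57)
I(y) = -72 + y² (I(y) = y*y - 2*(-6)² = y² - 2*36 = y² - 72 = -72 + y²)
1/I(X) = 1/(-72 + (-1047/7)²) = 1/(-72 + 1096209/49) = 1/(1092681/49) = 49/1092681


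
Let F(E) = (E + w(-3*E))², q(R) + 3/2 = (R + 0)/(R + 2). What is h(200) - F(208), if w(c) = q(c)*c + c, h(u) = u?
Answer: -1067544824/96721 ≈ -11037.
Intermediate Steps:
q(R) = -3/2 + R/(2 + R) (q(R) = -3/2 + (R + 0)/(R + 2) = -3/2 + R/(2 + R))
w(c) = c + c*(-6 - c)/(2*(2 + c)) (w(c) = ((-6 - c)/(2*(2 + c)))*c + c = c*(-6 - c)/(2*(2 + c)) + c = c + c*(-6 - c)/(2*(2 + c)))
F(E) = (E - 3*E*(-2 - 3*E)/(2*(2 - 3*E)))² (F(E) = (E + (-3*E)*(-2 - 3*E)/(2*(2 - 3*E)))² = (E - 3*E*(-2 - 3*E)/(2*(2 - 3*E)))²)
h(200) - F(208) = 200 - 208²*(10 + 3*208)²/(4*(-2 + 3*208)²) = 200 - 43264*(10 + 624)²/(4*(-2 + 624)²) = 200 - 43264*634²/(4*622²) = 200 - 43264*401956/(4*386884) = 200 - 1*1086889024/96721 = 200 - 1086889024/96721 = -1067544824/96721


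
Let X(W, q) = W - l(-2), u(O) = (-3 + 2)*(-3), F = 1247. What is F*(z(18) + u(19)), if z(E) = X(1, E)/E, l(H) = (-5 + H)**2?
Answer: 1247/3 ≈ 415.67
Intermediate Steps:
u(O) = 3 (u(O) = -1*(-3) = 3)
X(W, q) = -49 + W (X(W, q) = W - (-5 - 2)**2 = W - 1*(-7)**2 = W - 1*49 = W - 49 = -49 + W)
z(E) = -48/E (z(E) = (-49 + 1)/E = -48/E)
F*(z(18) + u(19)) = 1247*(-48/18 + 3) = 1247*(-48*1/18 + 3) = 1247*(-8/3 + 3) = 1247*(1/3) = 1247/3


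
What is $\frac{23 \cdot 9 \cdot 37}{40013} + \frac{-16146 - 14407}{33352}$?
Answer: $- \frac{967074221}{1334513576} \approx -0.72466$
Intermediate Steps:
$\frac{23 \cdot 9 \cdot 37}{40013} + \frac{-16146 - 14407}{33352} = 207 \cdot 37 \cdot \frac{1}{40013} - \frac{30553}{33352} = 7659 \cdot \frac{1}{40013} - \frac{30553}{33352} = \frac{7659}{40013} - \frac{30553}{33352} = - \frac{967074221}{1334513576}$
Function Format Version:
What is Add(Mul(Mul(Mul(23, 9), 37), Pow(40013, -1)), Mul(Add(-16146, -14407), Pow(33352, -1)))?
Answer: Rational(-967074221, 1334513576) ≈ -0.72466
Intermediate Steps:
Add(Mul(Mul(Mul(23, 9), 37), Pow(40013, -1)), Mul(Add(-16146, -14407), Pow(33352, -1))) = Add(Mul(Mul(207, 37), Rational(1, 40013)), Mul(-30553, Rational(1, 33352))) = Add(Mul(7659, Rational(1, 40013)), Rational(-30553, 33352)) = Add(Rational(7659, 40013), Rational(-30553, 33352)) = Rational(-967074221, 1334513576)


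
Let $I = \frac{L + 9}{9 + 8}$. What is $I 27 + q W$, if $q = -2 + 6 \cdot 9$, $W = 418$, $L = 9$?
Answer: $\frac{369998}{17} \approx 21765.0$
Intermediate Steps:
$I = \frac{18}{17}$ ($I = \frac{9 + 9}{9 + 8} = \frac{18}{17} \approx 1.0588$)
$q = 52$ ($q = -2 + 54 = 52$)
$I 27 + q W = \frac{18}{17} \cdot 27 + 52 \cdot 418 = \frac{486}{17} + 21736 = \frac{369998}{17}$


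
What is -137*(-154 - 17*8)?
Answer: 39730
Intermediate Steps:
-137*(-154 - 17*8) = -137*(-154 - 136) = -137*(-290) = 39730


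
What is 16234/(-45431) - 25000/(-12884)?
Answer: 231654036/146333251 ≈ 1.5831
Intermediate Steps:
16234/(-45431) - 25000/(-12884) = 16234*(-1/45431) - 25000*(-1/12884) = -16234/45431 + 6250/3221 = 231654036/146333251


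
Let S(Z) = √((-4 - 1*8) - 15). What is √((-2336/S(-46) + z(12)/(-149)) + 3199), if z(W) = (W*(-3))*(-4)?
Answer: √(638995887 + 51861536*I*√3)/447 ≈ 56.69 + 3.9651*I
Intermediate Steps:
S(Z) = 3*I*√3 (S(Z) = √((-4 - 8) - 15) = √(-12 - 15) = √(-27) = 3*I*√3)
z(W) = 12*W (z(W) = -3*W*(-4) = 12*W)
√((-2336/S(-46) + z(12)/(-149)) + 3199) = √((-2336*(-I*√3/9) + (12*12)/(-149)) + 3199) = √((-(-2336)*I*√3/9 + 144*(-1/149)) + 3199) = √((2336*I*√3/9 - 144/149) + 3199) = √((-144/149 + 2336*I*√3/9) + 3199) = √(476507/149 + 2336*I*√3/9)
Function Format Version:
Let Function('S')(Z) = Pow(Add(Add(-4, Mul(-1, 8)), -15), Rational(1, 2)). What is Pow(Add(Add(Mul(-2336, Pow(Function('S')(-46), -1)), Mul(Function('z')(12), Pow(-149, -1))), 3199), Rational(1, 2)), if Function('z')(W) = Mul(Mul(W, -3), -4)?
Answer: Mul(Rational(1, 447), Pow(Add(638995887, Mul(51861536, I, Pow(3, Rational(1, 2)))), Rational(1, 2))) ≈ Add(56.690, Mul(3.9651, I))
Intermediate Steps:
Function('S')(Z) = Mul(3, I, Pow(3, Rational(1, 2))) (Function('S')(Z) = Pow(Add(Add(-4, -8), -15), Rational(1, 2)) = Pow(Add(-12, -15), Rational(1, 2)) = Pow(-27, Rational(1, 2)) = Mul(3, I, Pow(3, Rational(1, 2))))
Function('z')(W) = Mul(12, W) (Function('z')(W) = Mul(Mul(-3, W), -4) = Mul(12, W))
Pow(Add(Add(Mul(-2336, Pow(Function('S')(-46), -1)), Mul(Function('z')(12), Pow(-149, -1))), 3199), Rational(1, 2)) = Pow(Add(Add(Mul(-2336, Pow(Mul(3, I, Pow(3, Rational(1, 2))), -1)), Mul(Mul(12, 12), Pow(-149, -1))), 3199), Rational(1, 2)) = Pow(Add(Add(Mul(-2336, Mul(Rational(-1, 9), I, Pow(3, Rational(1, 2)))), Mul(144, Rational(-1, 149))), 3199), Rational(1, 2)) = Pow(Add(Add(Mul(Rational(2336, 9), I, Pow(3, Rational(1, 2))), Rational(-144, 149)), 3199), Rational(1, 2)) = Pow(Add(Add(Rational(-144, 149), Mul(Rational(2336, 9), I, Pow(3, Rational(1, 2)))), 3199), Rational(1, 2)) = Pow(Add(Rational(476507, 149), Mul(Rational(2336, 9), I, Pow(3, Rational(1, 2)))), Rational(1, 2))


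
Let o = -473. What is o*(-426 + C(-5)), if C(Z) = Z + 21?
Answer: 193930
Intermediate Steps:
C(Z) = 21 + Z
o*(-426 + C(-5)) = -473*(-426 + (21 - 5)) = -473*(-426 + 16) = -473*(-410) = 193930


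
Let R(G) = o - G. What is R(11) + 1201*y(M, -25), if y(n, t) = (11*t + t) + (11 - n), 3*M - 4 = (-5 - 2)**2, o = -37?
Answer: -1105064/3 ≈ -3.6835e+5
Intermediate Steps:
R(G) = -37 - G
M = 53/3 (M = 4/3 + (-5 - 2)**2/3 = 4/3 + (1/3)*(-7)**2 = 4/3 + (1/3)*49 = 4/3 + 49/3 = 53/3 ≈ 17.667)
y(n, t) = 11 - n + 12*t (y(n, t) = 12*t + (11 - n) = 11 - n + 12*t)
R(11) + 1201*y(M, -25) = (-37 - 1*11) + 1201*(11 - 1*53/3 + 12*(-25)) = (-37 - 11) + 1201*(11 - 53/3 - 300) = -48 + 1201*(-920/3) = -48 - 1104920/3 = -1105064/3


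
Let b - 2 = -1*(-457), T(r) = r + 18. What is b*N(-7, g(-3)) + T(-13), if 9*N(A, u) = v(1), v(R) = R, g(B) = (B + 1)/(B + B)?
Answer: 56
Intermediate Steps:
T(r) = 18 + r
g(B) = (1 + B)/(2*B) (g(B) = (1 + B)/((2*B)) = (1 + B)*(1/(2*B)) = (1 + B)/(2*B))
b = 459 (b = 2 - 1*(-457) = 2 + 457 = 459)
N(A, u) = 1/9 (N(A, u) = (1/9)*1 = 1/9)
b*N(-7, g(-3)) + T(-13) = 459*(1/9) + (18 - 13) = 51 + 5 = 56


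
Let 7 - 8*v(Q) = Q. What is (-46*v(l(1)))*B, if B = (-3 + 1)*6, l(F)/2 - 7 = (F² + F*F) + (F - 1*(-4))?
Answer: -1449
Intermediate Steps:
l(F) = 22 + 2*F + 4*F² (l(F) = 14 + 2*((F² + F*F) + (F - 1*(-4))) = 14 + 2*((F² + F²) + (F + 4)) = 14 + 2*(2*F² + (4 + F)) = 14 + 2*(4 + F + 2*F²) = 14 + (8 + 2*F + 4*F²) = 22 + 2*F + 4*F²)
B = -12 (B = -2*6 = -12)
v(Q) = 7/8 - Q/8
(-46*v(l(1)))*B = -46*(7/8 - (22 + 2*1 + 4*1²)/8)*(-12) = -46*(7/8 - (22 + 2 + 4*1)/8)*(-12) = -46*(7/8 - (22 + 2 + 4)/8)*(-12) = -46*(7/8 - ⅛*28)*(-12) = -46*(7/8 - 7/2)*(-12) = -46*(-21/8)*(-12) = (483/4)*(-12) = -1449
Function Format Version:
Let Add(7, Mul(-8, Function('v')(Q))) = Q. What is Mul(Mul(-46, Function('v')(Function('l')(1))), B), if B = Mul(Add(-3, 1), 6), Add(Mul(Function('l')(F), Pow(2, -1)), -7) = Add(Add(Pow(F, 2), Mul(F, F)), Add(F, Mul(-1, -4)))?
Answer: -1449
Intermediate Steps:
Function('l')(F) = Add(22, Mul(2, F), Mul(4, Pow(F, 2))) (Function('l')(F) = Add(14, Mul(2, Add(Add(Pow(F, 2), Mul(F, F)), Add(F, Mul(-1, -4))))) = Add(14, Mul(2, Add(Add(Pow(F, 2), Pow(F, 2)), Add(F, 4)))) = Add(14, Mul(2, Add(Mul(2, Pow(F, 2)), Add(4, F)))) = Add(14, Mul(2, Add(4, F, Mul(2, Pow(F, 2))))) = Add(14, Add(8, Mul(2, F), Mul(4, Pow(F, 2)))) = Add(22, Mul(2, F), Mul(4, Pow(F, 2))))
B = -12 (B = Mul(-2, 6) = -12)
Function('v')(Q) = Add(Rational(7, 8), Mul(Rational(-1, 8), Q))
Mul(Mul(-46, Function('v')(Function('l')(1))), B) = Mul(Mul(-46, Add(Rational(7, 8), Mul(Rational(-1, 8), Add(22, Mul(2, 1), Mul(4, Pow(1, 2)))))), -12) = Mul(Mul(-46, Add(Rational(7, 8), Mul(Rational(-1, 8), Add(22, 2, Mul(4, 1))))), -12) = Mul(Mul(-46, Add(Rational(7, 8), Mul(Rational(-1, 8), Add(22, 2, 4)))), -12) = Mul(Mul(-46, Add(Rational(7, 8), Mul(Rational(-1, 8), 28))), -12) = Mul(Mul(-46, Add(Rational(7, 8), Rational(-7, 2))), -12) = Mul(Mul(-46, Rational(-21, 8)), -12) = Mul(Rational(483, 4), -12) = -1449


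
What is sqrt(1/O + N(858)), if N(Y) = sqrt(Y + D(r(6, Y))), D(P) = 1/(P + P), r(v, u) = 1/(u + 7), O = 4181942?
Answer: sqrt(4181942 + 8744319445682*sqrt(5162))/4181942 ≈ 5.9936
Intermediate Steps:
r(v, u) = 1/(7 + u)
D(P) = 1/(2*P)
N(Y) = sqrt(7/2 + 3*Y/2) (N(Y) = sqrt(Y + 1/(2*(1/(7 + Y)))) = sqrt(Y + (7 + Y)/2) = sqrt(Y + (7/2 + Y/2)) = sqrt(7/2 + 3*Y/2))
sqrt(1/O + N(858)) = sqrt(1/4181942 + sqrt(14 + 6*858)/2) = sqrt(1/4181942 + sqrt(14 + 5148)/2) = sqrt(1/4181942 + sqrt(5162)/2)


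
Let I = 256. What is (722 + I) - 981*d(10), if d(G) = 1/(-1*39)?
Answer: 13041/13 ≈ 1003.2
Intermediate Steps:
d(G) = -1/39 (d(G) = -1*1/39 = -1/39)
(722 + I) - 981*d(10) = (722 + 256) - 981*(-1/39) = 978 + 327/13 = 13041/13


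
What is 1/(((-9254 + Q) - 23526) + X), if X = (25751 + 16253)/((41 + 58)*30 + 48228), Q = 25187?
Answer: -25599/194352205 ≈ -0.00013171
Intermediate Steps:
X = 21002/25599 (X = 42004/(99*30 + 48228) = 42004/(2970 + 48228) = 42004/51198 = 42004*(1/51198) = 21002/25599 ≈ 0.82042)
1/(((-9254 + Q) - 23526) + X) = 1/(((-9254 + 25187) - 23526) + 21002/25599) = 1/((15933 - 23526) + 21002/25599) = 1/(-7593 + 21002/25599) = 1/(-194352205/25599) = -25599/194352205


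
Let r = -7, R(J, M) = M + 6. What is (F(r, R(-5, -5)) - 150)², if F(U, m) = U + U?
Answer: 26896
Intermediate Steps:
R(J, M) = 6 + M
F(U, m) = 2*U
(F(r, R(-5, -5)) - 150)² = (2*(-7) - 150)² = (-14 - 150)² = (-164)² = 26896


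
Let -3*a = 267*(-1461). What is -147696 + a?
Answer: -17667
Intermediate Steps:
a = 130029 (a = -89*(-1461) = -⅓*(-390087) = 130029)
-147696 + a = -147696 + 130029 = -17667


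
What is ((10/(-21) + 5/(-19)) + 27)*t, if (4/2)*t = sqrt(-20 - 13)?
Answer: 5239*I*sqrt(33)/399 ≈ 75.428*I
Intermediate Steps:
t = I*sqrt(33)/2 (t = sqrt(-20 - 13)/2 = sqrt(-33)/2 = (I*sqrt(33))/2 = I*sqrt(33)/2 ≈ 2.8723*I)
((10/(-21) + 5/(-19)) + 27)*t = ((10/(-21) + 5/(-19)) + 27)*(I*sqrt(33)/2) = ((10*(-1/21) + 5*(-1/19)) + 27)*(I*sqrt(33)/2) = ((-10/21 - 5/19) + 27)*(I*sqrt(33)/2) = (-295/399 + 27)*(I*sqrt(33)/2) = 10478*(I*sqrt(33)/2)/399 = 5239*I*sqrt(33)/399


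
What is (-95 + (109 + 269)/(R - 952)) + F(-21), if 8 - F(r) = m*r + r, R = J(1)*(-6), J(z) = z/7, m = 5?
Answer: 128742/3335 ≈ 38.603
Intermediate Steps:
J(z) = z/7 (J(z) = z*(⅐) = z/7)
R = -6/7 (R = ((⅐)*1)*(-6) = (⅐)*(-6) = -6/7 ≈ -0.85714)
F(r) = 8 - 6*r (F(r) = 8 - (5*r + r) = 8 - 6*r)
(-95 + (109 + 269)/(R - 952)) + F(-21) = (-95 + (109 + 269)/(-6/7 - 952)) + (8 - 6*(-21)) = (-95 + 378/(-6670/7)) + (8 + 126) = (-95 + 378*(-7/6670)) + 134 = (-95 - 1323/3335) + 134 = -318148/3335 + 134 = 128742/3335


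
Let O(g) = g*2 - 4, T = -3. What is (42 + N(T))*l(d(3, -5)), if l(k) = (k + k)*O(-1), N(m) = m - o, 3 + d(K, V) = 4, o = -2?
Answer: -492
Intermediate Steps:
d(K, V) = 1 (d(K, V) = -3 + 4 = 1)
O(g) = -4 + 2*g (O(g) = 2*g - 4 = -4 + 2*g)
N(m) = 2 + m (N(m) = m - 1*(-2) = m + 2 = 2 + m)
l(k) = -12*k (l(k) = (k + k)*(-4 + 2*(-1)) = (2*k)*(-4 - 2) = (2*k)*(-6) = -12*k)
(42 + N(T))*l(d(3, -5)) = (42 + (2 - 3))*(-12*1) = (42 - 1)*(-12) = 41*(-12) = -492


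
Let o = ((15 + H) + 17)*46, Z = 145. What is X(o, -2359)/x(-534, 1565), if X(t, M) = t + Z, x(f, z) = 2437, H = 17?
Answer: 2399/2437 ≈ 0.98441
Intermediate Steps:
o = 2254 (o = ((15 + 17) + 17)*46 = (32 + 17)*46 = 49*46 = 2254)
X(t, M) = 145 + t (X(t, M) = t + 145 = 145 + t)
X(o, -2359)/x(-534, 1565) = (145 + 2254)/2437 = 2399*(1/2437) = 2399/2437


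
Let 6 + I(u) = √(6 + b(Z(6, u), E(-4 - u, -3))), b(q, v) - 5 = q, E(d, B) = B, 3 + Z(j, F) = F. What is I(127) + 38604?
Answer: 38598 + 3*√15 ≈ 38610.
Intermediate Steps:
Z(j, F) = -3 + F
b(q, v) = 5 + q
I(u) = -6 + √(8 + u) (I(u) = -6 + √(6 + (5 + (-3 + u))) = -6 + √(6 + (2 + u)) = -6 + √(8 + u))
I(127) + 38604 = (-6 + √(8 + 127)) + 38604 = (-6 + √135) + 38604 = (-6 + 3*√15) + 38604 = 38598 + 3*√15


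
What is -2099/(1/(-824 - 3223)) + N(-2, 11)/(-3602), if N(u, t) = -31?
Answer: 30597740137/3602 ≈ 8.4947e+6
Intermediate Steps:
-2099/(1/(-824 - 3223)) + N(-2, 11)/(-3602) = -2099/(1/(-824 - 3223)) - 31/(-3602) = -2099/(1/(-4047)) - 31*(-1/3602) = -2099/(-1/4047) + 31/3602 = -2099*(-4047) + 31/3602 = 8494653 + 31/3602 = 30597740137/3602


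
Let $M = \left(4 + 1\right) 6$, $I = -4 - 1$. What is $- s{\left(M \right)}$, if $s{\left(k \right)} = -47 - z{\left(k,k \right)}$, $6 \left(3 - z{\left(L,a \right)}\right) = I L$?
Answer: $75$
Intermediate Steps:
$I = -5$ ($I = -4 - 1 = -5$)
$z{\left(L,a \right)} = 3 + \frac{5 L}{6}$ ($z{\left(L,a \right)} = 3 - \frac{\left(-5\right) L}{6} = 3 + \frac{5 L}{6}$)
$M = 30$ ($M = 5 \cdot 6 = 30$)
$s{\left(k \right)} = -50 - \frac{5 k}{6}$ ($s{\left(k \right)} = -47 - \left(3 + \frac{5 k}{6}\right) = -50 - \frac{5 k}{6}$)
$- s{\left(M \right)} = - (-50 - 25) = \left(-1\right) \left(-75\right) = 75$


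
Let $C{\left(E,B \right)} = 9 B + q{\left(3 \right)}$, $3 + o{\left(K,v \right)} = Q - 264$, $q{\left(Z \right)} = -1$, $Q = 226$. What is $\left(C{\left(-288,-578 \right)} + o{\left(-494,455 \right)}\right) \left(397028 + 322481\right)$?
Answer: $-3773105196$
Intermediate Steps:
$o{\left(K,v \right)} = -41$ ($o{\left(K,v \right)} = -3 + \left(226 - 264\right) = -3 - 38 = -41$)
$C{\left(E,B \right)} = -1 + 9 B$ ($C{\left(E,B \right)} = 9 B - 1 = -1 + 9 B$)
$\left(C{\left(-288,-578 \right)} + o{\left(-494,455 \right)}\right) \left(397028 + 322481\right) = \left(\left(-1 + 9 \left(-578\right)\right) - 41\right) \left(397028 + 322481\right) = \left(\left(-1 - 5202\right) - 41\right) 719509 = \left(-5203 - 41\right) 719509 = \left(-5244\right) 719509 = -3773105196$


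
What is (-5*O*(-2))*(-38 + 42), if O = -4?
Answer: -160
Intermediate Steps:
(-5*O*(-2))*(-38 + 42) = (-5*(-4)*(-2))*(-38 + 42) = (20*(-2))*4 = -40*4 = -160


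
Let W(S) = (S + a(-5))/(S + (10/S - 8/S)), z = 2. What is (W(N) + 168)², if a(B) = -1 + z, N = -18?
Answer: 758286369/26569 ≈ 28540.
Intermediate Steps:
a(B) = 1 (a(B) = -1 + 2 = 1)
W(S) = (1 + S)/(S + 2/S) (W(S) = (S + 1)/(S + (10/S - 8/S)) = (1 + S)/(S + 2/S))
(W(N) + 168)² = (-18*(1 - 18)/(2 + (-18)²) + 168)² = (-18*(-17)/(2 + 324) + 168)² = (-18*(-17)/326 + 168)² = (-18*1/326*(-17) + 168)² = (153/163 + 168)² = (27537/163)² = 758286369/26569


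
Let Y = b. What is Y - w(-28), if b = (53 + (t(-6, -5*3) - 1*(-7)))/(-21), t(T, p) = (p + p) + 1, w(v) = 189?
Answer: -4000/21 ≈ -190.48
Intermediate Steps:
t(T, p) = 1 + 2*p (t(T, p) = 2*p + 1 = 1 + 2*p)
b = -31/21 (b = (53 + ((1 + 2*(-5*3)) - 1*(-7)))/(-21) = (53 + ((1 + 2*(-15)) + 7))*(-1/21) = (53 + ((1 - 30) + 7))*(-1/21) = (53 + (-29 + 7))*(-1/21) = (53 - 22)*(-1/21) = 31*(-1/21) = -31/21 ≈ -1.4762)
Y = -31/21 ≈ -1.4762
Y - w(-28) = -31/21 - 1*189 = -31/21 - 189 = -4000/21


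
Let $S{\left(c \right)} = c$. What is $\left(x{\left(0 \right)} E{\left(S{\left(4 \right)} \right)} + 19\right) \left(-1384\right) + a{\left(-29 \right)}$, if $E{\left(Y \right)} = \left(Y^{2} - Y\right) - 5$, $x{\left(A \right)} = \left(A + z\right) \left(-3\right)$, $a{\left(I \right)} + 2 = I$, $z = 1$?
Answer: $2737$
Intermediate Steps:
$a{\left(I \right)} = -2 + I$
$x{\left(A \right)} = -3 - 3 A$ ($x{\left(A \right)} = \left(A + 1\right) \left(-3\right) = \left(1 + A\right) \left(-3\right) = -3 - 3 A$)
$E{\left(Y \right)} = -5 + Y^{2} - Y$
$\left(x{\left(0 \right)} E{\left(S{\left(4 \right)} \right)} + 19\right) \left(-1384\right) + a{\left(-29 \right)} = \left(\left(-3 - 0\right) \left(-5 + 4^{2} - 4\right) + 19\right) \left(-1384\right) - 31 = \left(\left(-3 + 0\right) \left(-5 + 16 - 4\right) + 19\right) \left(-1384\right) - 31 = \left(\left(-3\right) 7 + 19\right) \left(-1384\right) - 31 = \left(-21 + 19\right) \left(-1384\right) - 31 = \left(-2\right) \left(-1384\right) - 31 = 2768 - 31 = 2737$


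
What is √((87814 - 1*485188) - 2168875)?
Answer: I*√2566249 ≈ 1602.0*I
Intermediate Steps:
√((87814 - 1*485188) - 2168875) = √((87814 - 485188) - 2168875) = √(-397374 - 2168875) = √(-2566249) = I*√2566249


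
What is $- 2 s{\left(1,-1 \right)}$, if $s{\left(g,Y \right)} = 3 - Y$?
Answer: $-8$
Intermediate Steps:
$- 2 s{\left(1,-1 \right)} = - 2 \left(3 - -1\right) = - 2 \left(3 + 1\right) = \left(-2\right) 4 = -8$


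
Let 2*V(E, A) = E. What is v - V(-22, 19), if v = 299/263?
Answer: 3192/263 ≈ 12.137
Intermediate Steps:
V(E, A) = E/2
v = 299/263 (v = 299*(1/263) = 299/263 ≈ 1.1369)
v - V(-22, 19) = 299/263 - (-22)/2 = 299/263 - 1*(-11) = 299/263 + 11 = 3192/263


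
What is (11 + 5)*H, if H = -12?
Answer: -192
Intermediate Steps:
(11 + 5)*H = (11 + 5)*(-12) = 16*(-12) = -192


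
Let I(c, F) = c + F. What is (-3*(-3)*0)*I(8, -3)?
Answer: 0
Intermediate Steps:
I(c, F) = F + c
(-3*(-3)*0)*I(8, -3) = (-3*(-3)*0)*(-3 + 8) = (9*0)*5 = 0*5 = 0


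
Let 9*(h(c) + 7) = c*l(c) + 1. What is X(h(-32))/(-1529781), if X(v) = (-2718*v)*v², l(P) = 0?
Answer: -476656/820611 ≈ -0.58086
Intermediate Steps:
h(c) = -62/9 (h(c) = -7 + (c*0 + 1)/9 = -7 + (0 + 1)/9 = -7 + (⅑)*1 = -7 + ⅑ = -62/9)
X(v) = -2718*v³
X(h(-32))/(-1529781) = -2718*(-62/9)³/(-1529781) = -2718*(-238328/729)*(-1/1529781) = (71975056/81)*(-1/1529781) = -476656/820611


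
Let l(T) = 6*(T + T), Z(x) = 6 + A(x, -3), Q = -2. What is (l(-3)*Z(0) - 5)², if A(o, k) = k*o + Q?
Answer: 22201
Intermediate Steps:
A(o, k) = -2 + k*o (A(o, k) = k*o - 2 = -2 + k*o)
Z(x) = 4 - 3*x (Z(x) = 6 + (-2 - 3*x) = 4 - 3*x)
l(T) = 12*T (l(T) = 6*(2*T) = 12*T)
(l(-3)*Z(0) - 5)² = ((12*(-3))*(4 - 3*0) - 5)² = (-36*(4 + 0) - 5)² = (-36*4 - 5)² = (-144 - 5)² = (-149)² = 22201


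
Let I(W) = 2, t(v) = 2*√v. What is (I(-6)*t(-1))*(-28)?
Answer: -112*I ≈ -112.0*I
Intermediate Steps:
(I(-6)*t(-1))*(-28) = (2*(2*√(-1)))*(-28) = (2*(2*I))*(-28) = (4*I)*(-28) = -112*I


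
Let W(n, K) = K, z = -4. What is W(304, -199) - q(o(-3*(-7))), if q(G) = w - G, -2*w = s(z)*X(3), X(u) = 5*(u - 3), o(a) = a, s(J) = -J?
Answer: -178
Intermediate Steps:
X(u) = -15 + 5*u (X(u) = 5*(-3 + u) = -15 + 5*u)
w = 0 (w = -(-1*(-4))*(-15 + 5*3)/2 = -2*(-15 + 15) = -2*0 = -½*0 = 0)
q(G) = -G (q(G) = 0 - G = -G)
W(304, -199) - q(o(-3*(-7))) = -199 - (-1)*(-3*(-7)) = -199 - (-1)*21 = -199 - 1*(-21) = -199 + 21 = -178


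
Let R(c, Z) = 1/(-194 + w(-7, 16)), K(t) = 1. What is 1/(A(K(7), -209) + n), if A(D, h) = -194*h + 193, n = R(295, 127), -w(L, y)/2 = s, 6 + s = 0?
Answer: 182/7414497 ≈ 2.4547e-5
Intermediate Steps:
s = -6 (s = -6 + 0 = -6)
w(L, y) = 12 (w(L, y) = -2*(-6) = 12)
R(c, Z) = -1/182 (R(c, Z) = 1/(-194 + 12) = 1/(-182) = -1/182)
n = -1/182 ≈ -0.0054945
A(D, h) = 193 - 194*h
1/(A(K(7), -209) + n) = 1/((193 - 194*(-209)) - 1/182) = 1/((193 + 40546) - 1/182) = 1/(40739 - 1/182) = 1/(7414497/182) = 182/7414497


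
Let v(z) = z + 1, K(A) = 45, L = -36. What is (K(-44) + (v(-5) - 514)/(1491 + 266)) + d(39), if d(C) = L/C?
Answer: 142861/3263 ≈ 43.782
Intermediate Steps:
v(z) = 1 + z
d(C) = -36/C
(K(-44) + (v(-5) - 514)/(1491 + 266)) + d(39) = (45 + ((1 - 5) - 514)/(1491 + 266)) - 36/39 = (45 + (-4 - 514)/1757) - 36*1/39 = (45 - 518*1/1757) - 12/13 = (45 - 74/251) - 12/13 = 11221/251 - 12/13 = 142861/3263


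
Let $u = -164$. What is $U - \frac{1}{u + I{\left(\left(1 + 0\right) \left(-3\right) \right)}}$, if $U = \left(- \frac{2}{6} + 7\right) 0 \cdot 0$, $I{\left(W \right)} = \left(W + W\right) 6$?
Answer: $\frac{1}{200} \approx 0.005$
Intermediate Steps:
$I{\left(W \right)} = 12 W$ ($I{\left(W \right)} = 2 W 6 = 12 W$)
$U = 0$ ($U = \left(\left(-2\right) \frac{1}{6} + 7\right) 0 = \left(- \frac{1}{3} + 7\right) 0 = \frac{20}{3} \cdot 0 = 0$)
$U - \frac{1}{u + I{\left(\left(1 + 0\right) \left(-3\right) \right)}} = 0 - \frac{1}{-164 + 12 \left(1 + 0\right) \left(-3\right)} = 0 - \frac{1}{-164 + 12 \cdot 1 \left(-3\right)} = 0 - \frac{1}{-164 + 12 \left(-3\right)} = 0 - \frac{1}{-164 - 36} = 0 - \frac{1}{-200} = 0 - - \frac{1}{200} = 0 + \frac{1}{200} = \frac{1}{200}$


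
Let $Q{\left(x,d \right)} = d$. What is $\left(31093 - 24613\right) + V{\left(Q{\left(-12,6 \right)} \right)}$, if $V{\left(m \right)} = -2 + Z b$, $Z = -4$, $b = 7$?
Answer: $6450$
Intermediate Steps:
$V{\left(m \right)} = -30$ ($V{\left(m \right)} = -2 - 28 = -30$)
$\left(31093 - 24613\right) + V{\left(Q{\left(-12,6 \right)} \right)} = \left(31093 - 24613\right) - 30 = 6480 - 30 = 6450$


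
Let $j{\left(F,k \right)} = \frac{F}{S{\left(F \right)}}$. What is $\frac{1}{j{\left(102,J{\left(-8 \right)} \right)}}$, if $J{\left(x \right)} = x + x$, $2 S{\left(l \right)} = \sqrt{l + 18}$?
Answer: $\frac{\sqrt{30}}{102} \approx 0.053698$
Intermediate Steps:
$S{\left(l \right)} = \frac{\sqrt{18 + l}}{2}$ ($S{\left(l \right)} = \frac{\sqrt{l + 18}}{2} = \frac{\sqrt{18 + l}}{2}$)
$J{\left(x \right)} = 2 x$
$j{\left(F,k \right)} = \frac{2 F}{\sqrt{18 + F}}$ ($j{\left(F,k \right)} = \frac{F}{\frac{1}{2} \sqrt{18 + F}} = F \frac{2}{\sqrt{18 + F}} = \frac{2 F}{\sqrt{18 + F}}$)
$\frac{1}{j{\left(102,J{\left(-8 \right)} \right)}} = \frac{1}{2 \cdot 102 \frac{1}{\sqrt{18 + 102}}} = \frac{1}{2 \cdot 102 \frac{1}{\sqrt{120}}} = \frac{1}{2 \cdot 102 \frac{\sqrt{30}}{60}} = \frac{1}{\frac{17}{5} \sqrt{30}} = \frac{\sqrt{30}}{102}$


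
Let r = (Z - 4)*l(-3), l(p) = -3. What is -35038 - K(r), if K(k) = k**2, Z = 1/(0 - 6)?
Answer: -140777/4 ≈ -35194.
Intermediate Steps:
Z = -1/6 (Z = 1/(-6) = -1/6 ≈ -0.16667)
r = 25/2 (r = (-1/6 - 4)*(-3) = -25/6*(-3) = 25/2 ≈ 12.500)
-35038 - K(r) = -35038 - (25/2)**2 = -35038 - 1*625/4 = -35038 - 625/4 = -140777/4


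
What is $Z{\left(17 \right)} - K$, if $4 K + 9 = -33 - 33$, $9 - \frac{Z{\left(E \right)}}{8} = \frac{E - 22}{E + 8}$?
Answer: $\frac{1847}{20} \approx 92.35$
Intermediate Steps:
$Z{\left(E \right)} = 72 - \frac{8 \left(-22 + E\right)}{8 + E}$ ($Z{\left(E \right)} = 72 - 8 \frac{E - 22}{E + 8} = 72 - 8 \frac{-22 + E}{8 + E} = 72 - \frac{8 \left(-22 + E\right)}{8 + E}$)
$K = - \frac{75}{4}$ ($K = - \frac{9}{4} + \frac{-33 - 33}{4} = - \frac{9}{4} + \frac{1}{4} \left(-66\right) = - \frac{9}{4} - \frac{33}{2} = - \frac{75}{4} \approx -18.75$)
$Z{\left(17 \right)} - K = \frac{16 \left(47 + 4 \cdot 17\right)}{8 + 17} - - \frac{75}{4} = \frac{16 \left(47 + 68\right)}{25} + \frac{75}{4} = 16 \cdot \frac{1}{25} \cdot 115 + \frac{75}{4} = \frac{368}{5} + \frac{75}{4} = \frac{1847}{20}$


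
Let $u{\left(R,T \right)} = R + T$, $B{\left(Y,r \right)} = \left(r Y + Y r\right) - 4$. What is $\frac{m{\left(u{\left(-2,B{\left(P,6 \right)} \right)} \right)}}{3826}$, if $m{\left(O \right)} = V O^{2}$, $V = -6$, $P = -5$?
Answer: $- \frac{13068}{1913} \approx -6.8312$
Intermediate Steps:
$B{\left(Y,r \right)} = -4 + 2 Y r$ ($B{\left(Y,r \right)} = \left(Y r + Y r\right) - 4 = 2 Y r - 4 = -4 + 2 Y r$)
$m{\left(O \right)} = - 6 O^{2}$
$\frac{m{\left(u{\left(-2,B{\left(P,6 \right)} \right)} \right)}}{3826} = \frac{\left(-6\right) \left(-2 + \left(-4 + 2 \left(-5\right) 6\right)\right)^{2}}{3826} = - 6 \left(-2 - 64\right)^{2} \cdot \frac{1}{3826} = - 6 \left(-66\right)^{2} \cdot \frac{1}{3826} = \left(-6\right) 4356 \cdot \frac{1}{3826} = \left(-26136\right) \frac{1}{3826} = - \frac{13068}{1913}$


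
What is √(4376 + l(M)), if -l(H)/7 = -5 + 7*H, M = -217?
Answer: 2*√3761 ≈ 122.65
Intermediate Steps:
l(H) = 35 - 49*H (l(H) = -7*(-5 + 7*H) = 35 - 49*H)
√(4376 + l(M)) = √(4376 + (35 - 49*(-217))) = √(4376 + (35 + 10633)) = √(4376 + 10668) = √15044 = 2*√3761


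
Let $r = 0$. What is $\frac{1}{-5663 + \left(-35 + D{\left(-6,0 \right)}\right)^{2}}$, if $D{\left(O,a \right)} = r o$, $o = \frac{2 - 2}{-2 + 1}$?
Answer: $- \frac{1}{4438} \approx -0.00022533$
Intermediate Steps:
$o = 0$ ($o = \frac{0}{-1} = 0 \left(-1\right) = 0$)
$D{\left(O,a \right)} = 0$ ($D{\left(O,a \right)} = 0 \cdot 0 = 0$)
$\frac{1}{-5663 + \left(-35 + D{\left(-6,0 \right)}\right)^{2}} = \frac{1}{-5663 + \left(-35 + 0\right)^{2}} = \frac{1}{-5663 + \left(-35\right)^{2}} = \frac{1}{-5663 + 1225} = \frac{1}{-4438} = - \frac{1}{4438}$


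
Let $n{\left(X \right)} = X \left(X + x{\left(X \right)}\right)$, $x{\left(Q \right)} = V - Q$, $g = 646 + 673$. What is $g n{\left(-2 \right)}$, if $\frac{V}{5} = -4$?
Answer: $52760$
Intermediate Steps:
$g = 1319$
$V = -20$ ($V = 5 \left(-4\right) = -20$)
$x{\left(Q \right)} = -20 - Q$
$n{\left(X \right)} = - 20 X$ ($n{\left(X \right)} = X \left(X - \left(20 + X\right)\right) = X \left(-20\right) = - 20 X$)
$g n{\left(-2 \right)} = 1319 \left(\left(-20\right) \left(-2\right)\right) = 1319 \cdot 40 = 52760$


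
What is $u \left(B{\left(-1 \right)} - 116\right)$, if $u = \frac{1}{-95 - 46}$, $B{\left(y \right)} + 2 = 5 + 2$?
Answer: $\frac{37}{47} \approx 0.78723$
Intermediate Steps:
$B{\left(y \right)} = 5$ ($B{\left(y \right)} = -2 + \left(5 + 2\right) = -2 + 7 = 5$)
$u = - \frac{1}{141}$ ($u = \frac{1}{-141} = - \frac{1}{141} \approx -0.0070922$)
$u \left(B{\left(-1 \right)} - 116\right) = - \frac{5 - 116}{141} = \left(- \frac{1}{141}\right) \left(-111\right) = \frac{37}{47}$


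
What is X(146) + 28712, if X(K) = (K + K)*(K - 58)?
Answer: 54408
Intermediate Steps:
X(K) = 2*K*(-58 + K) (X(K) = (2*K)*(-58 + K) = 2*K*(-58 + K))
X(146) + 28712 = 2*146*(-58 + 146) + 28712 = 2*146*88 + 28712 = 25696 + 28712 = 54408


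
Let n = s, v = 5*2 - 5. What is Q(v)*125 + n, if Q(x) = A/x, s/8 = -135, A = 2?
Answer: -1030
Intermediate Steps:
v = 5 (v = 10 - 5 = 5)
s = -1080 (s = 8*(-135) = -1080)
Q(x) = 2/x
n = -1080
Q(v)*125 + n = (2/5)*125 - 1080 = (2*(⅕))*125 - 1080 = (⅖)*125 - 1080 = 50 - 1080 = -1030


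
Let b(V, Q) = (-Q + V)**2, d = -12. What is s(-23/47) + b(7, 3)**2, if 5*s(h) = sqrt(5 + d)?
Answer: 256 + I*sqrt(7)/5 ≈ 256.0 + 0.52915*I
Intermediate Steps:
s(h) = I*sqrt(7)/5 (s(h) = sqrt(5 - 12)/5 = sqrt(-7)/5 = (I*sqrt(7))/5 = I*sqrt(7)/5)
b(V, Q) = (V - Q)**2
s(-23/47) + b(7, 3)**2 = I*sqrt(7)/5 + ((3 - 1*7)**2)**2 = I*sqrt(7)/5 + ((3 - 7)**2)**2 = I*sqrt(7)/5 + ((-4)**2)**2 = I*sqrt(7)/5 + 16**2 = I*sqrt(7)/5 + 256 = 256 + I*sqrt(7)/5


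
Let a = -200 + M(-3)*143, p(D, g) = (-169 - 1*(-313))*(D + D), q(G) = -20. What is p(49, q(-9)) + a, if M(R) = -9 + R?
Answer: 12196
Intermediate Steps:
p(D, g) = 288*D (p(D, g) = (-169 + 313)*(2*D) = 144*(2*D) = 288*D)
a = -1916 (a = -200 + (-9 - 3)*143 = -200 - 12*143 = -200 - 1716 = -1916)
p(49, q(-9)) + a = 288*49 - 1916 = 14112 - 1916 = 12196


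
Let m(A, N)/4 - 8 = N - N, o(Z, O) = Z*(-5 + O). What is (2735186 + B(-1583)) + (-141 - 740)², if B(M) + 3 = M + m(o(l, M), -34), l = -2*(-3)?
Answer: 3509793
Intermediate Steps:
l = 6
m(A, N) = 32 (m(A, N) = 32 + 4*(N - N) = 32 + 4*0 = 32 + 0 = 32)
B(M) = 29 + M (B(M) = -3 + (M + 32) = -3 + (32 + M) = 29 + M)
(2735186 + B(-1583)) + (-141 - 740)² = (2735186 + (29 - 1583)) + (-141 - 740)² = (2735186 - 1554) + (-881)² = 2733632 + 776161 = 3509793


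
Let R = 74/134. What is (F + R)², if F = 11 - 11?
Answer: 1369/4489 ≈ 0.30497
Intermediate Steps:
F = 0
R = 37/67 (R = 74*(1/134) = 37/67 ≈ 0.55224)
(F + R)² = (0 + 37/67)² = (37/67)² = 1369/4489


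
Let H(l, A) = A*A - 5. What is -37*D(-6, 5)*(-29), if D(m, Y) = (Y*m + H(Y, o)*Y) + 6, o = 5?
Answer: 81548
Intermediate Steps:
H(l, A) = -5 + A**2 (H(l, A) = A**2 - 5 = -5 + A**2)
D(m, Y) = 6 + 20*Y + Y*m (D(m, Y) = (Y*m + (-5 + 5**2)*Y) + 6 = (Y*m + (-5 + 25)*Y) + 6 = (Y*m + 20*Y) + 6 = (20*Y + Y*m) + 6 = 6 + 20*Y + Y*m)
-37*D(-6, 5)*(-29) = -37*(6 + 20*5 + 5*(-6))*(-29) = -37*(6 + 100 - 30)*(-29) = -37*76*(-29) = -2812*(-29) = 81548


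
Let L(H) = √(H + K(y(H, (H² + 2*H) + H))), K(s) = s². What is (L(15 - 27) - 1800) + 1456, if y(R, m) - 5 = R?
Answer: -344 + √37 ≈ -337.92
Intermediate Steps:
y(R, m) = 5 + R
L(H) = √(H + (5 + H)²)
(L(15 - 27) - 1800) + 1456 = (√((15 - 27) + (5 + (15 - 27))²) - 1800) + 1456 = (√(-12 + (5 - 12)²) - 1800) + 1456 = (√(-12 + (-7)²) - 1800) + 1456 = (√(-12 + 49) - 1800) + 1456 = (√37 - 1800) + 1456 = (-1800 + √37) + 1456 = -344 + √37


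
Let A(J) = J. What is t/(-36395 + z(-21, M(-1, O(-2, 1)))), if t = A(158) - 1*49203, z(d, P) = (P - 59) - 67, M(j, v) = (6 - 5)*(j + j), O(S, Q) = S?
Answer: 49045/36523 ≈ 1.3429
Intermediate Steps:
M(j, v) = 2*j (M(j, v) = 1*(2*j) = 2*j)
z(d, P) = -126 + P (z(d, P) = (-59 + P) - 67 = -126 + P)
t = -49045 (t = 158 - 1*49203 = 158 - 49203 = -49045)
t/(-36395 + z(-21, M(-1, O(-2, 1)))) = -49045/(-36395 + (-126 + 2*(-1))) = -49045/(-36395 + (-126 - 2)) = -49045/(-36395 - 128) = -49045/(-36523) = -49045*(-1/36523) = 49045/36523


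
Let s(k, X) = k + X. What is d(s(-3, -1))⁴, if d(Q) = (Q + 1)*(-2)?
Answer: 1296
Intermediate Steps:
s(k, X) = X + k
d(Q) = -2 - 2*Q (d(Q) = (1 + Q)*(-2) = -2 - 2*Q)
d(s(-3, -1))⁴ = (-2 - 2*(-1 - 3))⁴ = (-2 - 2*(-4))⁴ = (-2 + 8)⁴ = 6⁴ = 1296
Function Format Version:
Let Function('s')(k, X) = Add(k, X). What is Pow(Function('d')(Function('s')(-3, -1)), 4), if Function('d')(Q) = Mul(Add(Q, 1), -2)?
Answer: 1296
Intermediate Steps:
Function('s')(k, X) = Add(X, k)
Function('d')(Q) = Add(-2, Mul(-2, Q)) (Function('d')(Q) = Mul(Add(1, Q), -2) = Add(-2, Mul(-2, Q)))
Pow(Function('d')(Function('s')(-3, -1)), 4) = Pow(Add(-2, Mul(-2, Add(-1, -3))), 4) = Pow(Add(-2, Mul(-2, -4)), 4) = Pow(Add(-2, 8), 4) = Pow(6, 4) = 1296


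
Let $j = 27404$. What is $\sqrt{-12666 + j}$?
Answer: $\sqrt{14738} \approx 121.4$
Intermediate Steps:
$\sqrt{-12666 + j} = \sqrt{-12666 + 27404} = \sqrt{14738}$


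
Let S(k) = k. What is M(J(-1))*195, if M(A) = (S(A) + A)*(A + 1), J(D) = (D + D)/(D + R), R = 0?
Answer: 2340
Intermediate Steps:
J(D) = 2 (J(D) = (D + D)/(D + 0) = (2*D)/D = 2)
M(A) = 2*A*(1 + A) (M(A) = (A + A)*(A + 1) = (2*A)*(1 + A) = 2*A*(1 + A))
M(J(-1))*195 = (2*2*(1 + 2))*195 = (2*2*3)*195 = 12*195 = 2340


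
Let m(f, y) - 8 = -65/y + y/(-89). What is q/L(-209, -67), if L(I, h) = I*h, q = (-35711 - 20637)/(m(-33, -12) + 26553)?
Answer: -60179664/397308197231 ≈ -0.00015147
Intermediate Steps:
m(f, y) = 8 - 65/y - y/89 (m(f, y) = 8 + (-65/y + y/(-89)) = 8 + (-65/y + y*(-1/89)) = 8 + (-65/y - y/89) = 8 - 65/y - y/89)
q = -60179664/28373077 (q = (-35711 - 20637)/((8 - 65/(-12) - 1/89*(-12)) + 26553) = -56348/((8 - 65*(-1/12) + 12/89) + 26553) = -56348/((8 + 65/12 + 12/89) + 26553) = -56348/(14473/1068 + 26553) = -56348/28373077/1068 = -56348*1068/28373077 = -60179664/28373077 ≈ -2.1210)
q/L(-209, -67) = -60179664/(28373077*((-209*(-67)))) = -60179664/28373077/14003 = -60179664/28373077*1/14003 = -60179664/397308197231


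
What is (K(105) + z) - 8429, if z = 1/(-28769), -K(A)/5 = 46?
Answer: -249110772/28769 ≈ -8659.0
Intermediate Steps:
K(A) = -230 (K(A) = -5*46 = -230)
z = -1/28769 ≈ -3.4760e-5
(K(105) + z) - 8429 = (-230 - 1/28769) - 8429 = -6616871/28769 - 8429 = -249110772/28769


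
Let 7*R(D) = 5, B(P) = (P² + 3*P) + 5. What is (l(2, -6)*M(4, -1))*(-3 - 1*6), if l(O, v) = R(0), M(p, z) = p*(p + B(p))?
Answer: -6660/7 ≈ -951.43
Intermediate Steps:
B(P) = 5 + P² + 3*P
M(p, z) = p*(5 + p² + 4*p) (M(p, z) = p*(p + (5 + p² + 3*p)) = p*(5 + p² + 4*p))
R(D) = 5/7 (R(D) = (⅐)*5 = 5/7)
l(O, v) = 5/7
(l(2, -6)*M(4, -1))*(-3 - 1*6) = (5*(4*(5 + 4² + 4*4))/7)*(-3 - 1*6) = (5*(4*(5 + 16 + 16))/7)*(-3 - 6) = (5*(4*37)/7)*(-9) = ((5/7)*148)*(-9) = (740/7)*(-9) = -6660/7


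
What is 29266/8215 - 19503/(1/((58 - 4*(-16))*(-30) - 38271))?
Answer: 6718065136261/8215 ≈ 8.1778e+8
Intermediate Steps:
29266/8215 - 19503/(1/((58 - 4*(-16))*(-30) - 38271)) = 29266*(1/8215) - 19503/(1/((58 + 64)*(-30) - 38271)) = 29266/8215 - 19503/(1/(122*(-30) - 38271)) = 29266/8215 - 19503/(1/(-3660 - 38271)) = 29266/8215 - 19503/(1/(-41931)) = 29266/8215 - 19503/(-1/41931) = 29266/8215 - 19503*(-41931) = 29266/8215 + 817780293 = 6718065136261/8215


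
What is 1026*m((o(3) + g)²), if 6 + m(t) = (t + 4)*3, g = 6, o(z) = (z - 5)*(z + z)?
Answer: 116964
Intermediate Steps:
o(z) = 2*z*(-5 + z) (o(z) = (-5 + z)*(2*z) = 2*z*(-5 + z))
m(t) = 6 + 3*t (m(t) = -6 + (t + 4)*3 = -6 + (4 + t)*3 = -6 + (12 + 3*t) = 6 + 3*t)
1026*m((o(3) + g)²) = 1026*(6 + 3*(2*3*(-5 + 3) + 6)²) = 1026*(6 + 3*(2*3*(-2) + 6)²) = 1026*(6 + 3*(-12 + 6)²) = 1026*(6 + 3*(-6)²) = 1026*(6 + 3*36) = 1026*(6 + 108) = 1026*114 = 116964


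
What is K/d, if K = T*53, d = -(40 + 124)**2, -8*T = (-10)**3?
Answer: -6625/26896 ≈ -0.24632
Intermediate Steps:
T = 125 (T = -1/8*(-10)**3 = -1/8*(-1000) = 125)
d = -26896 (d = -1*164**2 = -1*26896 = -26896)
K = 6625 (K = 125*53 = 6625)
K/d = 6625/(-26896) = 6625*(-1/26896) = -6625/26896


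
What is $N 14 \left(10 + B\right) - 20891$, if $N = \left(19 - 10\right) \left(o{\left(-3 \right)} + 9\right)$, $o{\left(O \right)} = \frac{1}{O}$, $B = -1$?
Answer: $-11063$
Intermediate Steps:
$N = 78$ ($N = \left(19 - 10\right) \left(\frac{1}{-3} + 9\right) = 9 \left(- \frac{1}{3} + 9\right) = 9 \cdot \frac{26}{3} = 78$)
$N 14 \left(10 + B\right) - 20891 = 78 \cdot 14 \left(10 - 1\right) - 20891 = 1092 \cdot 9 - 20891 = 9828 - 20891 = -11063$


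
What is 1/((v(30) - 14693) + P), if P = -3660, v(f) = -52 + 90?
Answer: -1/18315 ≈ -5.4600e-5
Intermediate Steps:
v(f) = 38
1/((v(30) - 14693) + P) = 1/((38 - 14693) - 3660) = 1/(-14655 - 3660) = 1/(-18315) = -1/18315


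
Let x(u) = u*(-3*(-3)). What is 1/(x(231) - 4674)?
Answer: -1/2595 ≈ -0.00038536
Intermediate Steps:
x(u) = 9*u (x(u) = u*9 = 9*u)
1/(x(231) - 4674) = 1/(9*231 - 4674) = 1/(2079 - 4674) = 1/(-2595) = -1/2595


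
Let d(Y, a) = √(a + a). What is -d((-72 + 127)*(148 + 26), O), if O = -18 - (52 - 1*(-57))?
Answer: -I*√254 ≈ -15.937*I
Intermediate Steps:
O = -127 (O = -18 - (52 + 57) = -18 - 1*109 = -18 - 109 = -127)
d(Y, a) = √2*√a (d(Y, a) = √(2*a) = √2*√a)
-d((-72 + 127)*(148 + 26), O) = -√2*√(-127) = -√2*I*√127 = -I*√254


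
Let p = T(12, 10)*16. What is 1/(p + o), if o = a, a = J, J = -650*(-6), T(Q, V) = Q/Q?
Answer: 1/3916 ≈ 0.00025536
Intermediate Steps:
T(Q, V) = 1
J = 3900
a = 3900
o = 3900
p = 16 (p = 1*16 = 16)
1/(p + o) = 1/(16 + 3900) = 1/3916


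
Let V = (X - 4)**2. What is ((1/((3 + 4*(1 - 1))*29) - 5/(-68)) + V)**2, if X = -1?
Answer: 22023450409/34999056 ≈ 629.26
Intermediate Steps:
V = 25 (V = (-1 - 4)**2 = (-5)**2 = 25)
((1/((3 + 4*(1 - 1))*29) - 5/(-68)) + V)**2 = ((1/((3 + 4*(1 - 1))*29) - 5/(-68)) + 25)**2 = (((1/29)/(3 + 4*0) - 5*(-1/68)) + 25)**2 = (((1/29)/(3 + 0) + 5/68) + 25)**2 = (((1/29)/3 + 5/68) + 25)**2 = (((1/3)*(1/29) + 5/68) + 25)**2 = ((1/87 + 5/68) + 25)**2 = (503/5916 + 25)**2 = (148403/5916)**2 = 22023450409/34999056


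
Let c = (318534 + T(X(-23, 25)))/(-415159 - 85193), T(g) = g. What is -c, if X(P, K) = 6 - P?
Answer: 318563/500352 ≈ 0.63668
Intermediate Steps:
c = -318563/500352 (c = (318534 + (6 - 1*(-23)))/(-415159 - 85193) = (318534 + (6 + 23))/(-500352) = (318534 + 29)*(-1/500352) = 318563*(-1/500352) = -318563/500352 ≈ -0.63668)
-c = -1*(-318563/500352) = 318563/500352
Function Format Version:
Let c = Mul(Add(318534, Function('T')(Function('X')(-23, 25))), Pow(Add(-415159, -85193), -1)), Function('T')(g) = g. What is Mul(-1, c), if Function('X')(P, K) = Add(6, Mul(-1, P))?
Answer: Rational(318563, 500352) ≈ 0.63668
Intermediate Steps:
c = Rational(-318563, 500352) (c = Mul(Add(318534, Add(6, Mul(-1, -23))), Pow(Add(-415159, -85193), -1)) = Mul(Add(318534, Add(6, 23)), Pow(-500352, -1)) = Mul(Add(318534, 29), Rational(-1, 500352)) = Mul(318563, Rational(-1, 500352)) = Rational(-318563, 500352) ≈ -0.63668)
Mul(-1, c) = Mul(-1, Rational(-318563, 500352)) = Rational(318563, 500352)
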